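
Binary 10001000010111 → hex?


Group into 4-bit nibbles: 0010001000010111
  0010 = 2
  0010 = 2
  0001 = 1
  0111 = 7
= 0x2217


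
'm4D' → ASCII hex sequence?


String: 'm4D'  (3 characters)
Per-character ASCII lookup:
  'm': lowercase starts at 97: 'm' = 97 + 12 = 109 → 0x6D
  '4': digits start at 48: '4' = 48 + 4 = 52 → 0x34
  'D': uppercase starts at 65: 'D' = 65 + 3 = 68 → 0x44
= 0x6D 0x34 0x44


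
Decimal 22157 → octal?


Divide by 8 repeatedly:
22157 ÷ 8 = 2769 remainder 5
2769 ÷ 8 = 346 remainder 1
346 ÷ 8 = 43 remainder 2
43 ÷ 8 = 5 remainder 3
5 ÷ 8 = 0 remainder 5
Reading remainders bottom-up:
= 0o53215


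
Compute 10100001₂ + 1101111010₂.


Align and add column by column (LSB to MSB, carry propagating):
  00010100001
+ 01101111010
  -----------
  col 0: 1 + 0 + 0 (carry in) = 1 → bit 1, carry out 0
  col 1: 0 + 1 + 0 (carry in) = 1 → bit 1, carry out 0
  col 2: 0 + 0 + 0 (carry in) = 0 → bit 0, carry out 0
  col 3: 0 + 1 + 0 (carry in) = 1 → bit 1, carry out 0
  col 4: 0 + 1 + 0 (carry in) = 1 → bit 1, carry out 0
  col 5: 1 + 1 + 0 (carry in) = 2 → bit 0, carry out 1
  col 6: 0 + 1 + 1 (carry in) = 2 → bit 0, carry out 1
  col 7: 1 + 0 + 1 (carry in) = 2 → bit 0, carry out 1
  col 8: 0 + 1 + 1 (carry in) = 2 → bit 0, carry out 1
  col 9: 0 + 1 + 1 (carry in) = 2 → bit 0, carry out 1
  col 10: 0 + 0 + 1 (carry in) = 1 → bit 1, carry out 0
Reading bits MSB→LSB: 10000011011
Strip leading zeros: 10000011011
= 10000011011


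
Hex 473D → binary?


Each hex digit → 4 binary bits:
  4 = 0100
  7 = 0111
  3 = 0011
  D = 1101
Concatenate: 0100 0111 0011 1101
= 0100011100111101


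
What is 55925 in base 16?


Divide by 16 repeatedly:
55925 ÷ 16 = 3495 remainder 5 (5)
3495 ÷ 16 = 218 remainder 7 (7)
218 ÷ 16 = 13 remainder 10 (A)
13 ÷ 16 = 0 remainder 13 (D)
Reading remainders bottom-up:
= 0xDA75


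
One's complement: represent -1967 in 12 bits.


Original: 011110101111
Invert all bits:
  bit 0: 0 → 1
  bit 1: 1 → 0
  bit 2: 1 → 0
  bit 3: 1 → 0
  bit 4: 1 → 0
  bit 5: 0 → 1
  bit 6: 1 → 0
  bit 7: 0 → 1
  bit 8: 1 → 0
  bit 9: 1 → 0
  bit 10: 1 → 0
  bit 11: 1 → 0
= 100001010000


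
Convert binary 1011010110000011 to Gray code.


Binary: 1011010110000011
Gray code: G = B XOR (B >> 1)
B >> 1 = 0101101011000001
1011010110000011 XOR 0101101011000001:
  1 XOR 0 = 1
  0 XOR 1 = 1
  1 XOR 0 = 1
  1 XOR 1 = 0
  0 XOR 1 = 1
  1 XOR 0 = 1
  0 XOR 1 = 1
  1 XOR 0 = 1
  1 XOR 1 = 0
  0 XOR 1 = 1
  0 XOR 0 = 0
  0 XOR 0 = 0
  0 XOR 0 = 0
  0 XOR 0 = 0
  1 XOR 0 = 1
  1 XOR 1 = 0
= 1110111101000010


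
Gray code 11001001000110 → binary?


Gray code: 11001001000110
MSB stays the same: 1
Each subsequent bit = prev_binary XOR current_gray:
  B[1] = 1 XOR 1 = 0
  B[2] = 0 XOR 0 = 0
  B[3] = 0 XOR 0 = 0
  B[4] = 0 XOR 1 = 1
  B[5] = 1 XOR 0 = 1
  B[6] = 1 XOR 0 = 1
  B[7] = 1 XOR 1 = 0
  B[8] = 0 XOR 0 = 0
  B[9] = 0 XOR 0 = 0
  B[10] = 0 XOR 0 = 0
  B[11] = 0 XOR 1 = 1
  B[12] = 1 XOR 1 = 0
  B[13] = 0 XOR 0 = 0
= 10001110000100 (9092 decimal)


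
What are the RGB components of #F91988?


Hex: #F91988
R = F9₁₆ = 249
G = 19₁₆ = 25
B = 88₁₆ = 136
= RGB(249, 25, 136)


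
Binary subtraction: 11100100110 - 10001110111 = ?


Align and subtract column by column (LSB to MSB, borrowing when needed):
  11100100110
- 10001110111
  -----------
  col 0: (0 - 0 borrow-in) - 1 → borrow from next column: (0+2) - 1 = 1, borrow out 1
  col 1: (1 - 1 borrow-in) - 1 → borrow from next column: (0+2) - 1 = 1, borrow out 1
  col 2: (1 - 1 borrow-in) - 1 → borrow from next column: (0+2) - 1 = 1, borrow out 1
  col 3: (0 - 1 borrow-in) - 0 → borrow from next column: (-1+2) - 0 = 1, borrow out 1
  col 4: (0 - 1 borrow-in) - 1 → borrow from next column: (-1+2) - 1 = 0, borrow out 1
  col 5: (1 - 1 borrow-in) - 1 → borrow from next column: (0+2) - 1 = 1, borrow out 1
  col 6: (0 - 1 borrow-in) - 1 → borrow from next column: (-1+2) - 1 = 0, borrow out 1
  col 7: (0 - 1 borrow-in) - 0 → borrow from next column: (-1+2) - 0 = 1, borrow out 1
  col 8: (1 - 1 borrow-in) - 0 → 0 - 0 = 0, borrow out 0
  col 9: (1 - 0 borrow-in) - 0 → 1 - 0 = 1, borrow out 0
  col 10: (1 - 0 borrow-in) - 1 → 1 - 1 = 0, borrow out 0
Reading bits MSB→LSB: 01010101111
Strip leading zeros: 1010101111
= 1010101111


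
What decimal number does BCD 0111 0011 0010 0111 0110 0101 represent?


Each 4-bit group → digit:
  0111 → 7
  0011 → 3
  0010 → 2
  0111 → 7
  0110 → 6
  0101 → 5
= 732765


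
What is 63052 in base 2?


Divide by 2 repeatedly:
63052 ÷ 2 = 31526 remainder 0
31526 ÷ 2 = 15763 remainder 0
15763 ÷ 2 = 7881 remainder 1
7881 ÷ 2 = 3940 remainder 1
3940 ÷ 2 = 1970 remainder 0
1970 ÷ 2 = 985 remainder 0
985 ÷ 2 = 492 remainder 1
492 ÷ 2 = 246 remainder 0
246 ÷ 2 = 123 remainder 0
123 ÷ 2 = 61 remainder 1
61 ÷ 2 = 30 remainder 1
30 ÷ 2 = 15 remainder 0
15 ÷ 2 = 7 remainder 1
7 ÷ 2 = 3 remainder 1
3 ÷ 2 = 1 remainder 1
1 ÷ 2 = 0 remainder 1
Reading remainders bottom-up:
= 1111011001001100


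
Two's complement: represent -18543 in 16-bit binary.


Original: 0100100001101111
Step 1 - Invert all bits: 1011011110010000
Step 2 - Add 1: 1011011110010000 + 1
= 1011011110010001 (represents -18543)


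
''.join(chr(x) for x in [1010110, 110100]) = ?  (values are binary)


Codes (binary): 1010110 110100
Per-code ASCII lookup:
  1010110 = 86  (range 65-90: uppercase, 86 - 65 = 21) → 'V'
  110100 = 52  (range 48-57: digits, 52 - 48 = 4) → '4'
= 'V4'


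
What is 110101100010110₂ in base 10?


Positional values:
Bit 1: 1 × 2^1 = 2
Bit 2: 1 × 2^2 = 4
Bit 4: 1 × 2^4 = 16
Bit 8: 1 × 2^8 = 256
Bit 9: 1 × 2^9 = 512
Bit 11: 1 × 2^11 = 2048
Bit 13: 1 × 2^13 = 8192
Bit 14: 1 × 2^14 = 16384
Sum = 2 + 4 + 16 + 256 + 512 + 2048 + 8192 + 16384
= 27414


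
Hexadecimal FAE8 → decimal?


Positional values:
Position 0: 8 × 16^0 = 8 × 1 = 8
Position 1: E × 16^1 = 14 × 16 = 224
Position 2: A × 16^2 = 10 × 256 = 2560
Position 3: F × 16^3 = 15 × 4096 = 61440
Sum = 8 + 224 + 2560 + 61440
= 64232


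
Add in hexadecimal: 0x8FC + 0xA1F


Align and add column by column (LSB to MSB, each column mod 16 with carry):
  08FC
+ 0A1F
  ----
  col 0: C(12) + F(15) + 0 (carry in) = 27 → B(11), carry out 1
  col 1: F(15) + 1(1) + 1 (carry in) = 17 → 1(1), carry out 1
  col 2: 8(8) + A(10) + 1 (carry in) = 19 → 3(3), carry out 1
  col 3: 0(0) + 0(0) + 1 (carry in) = 1 → 1(1), carry out 0
Reading digits MSB→LSB: 131B
Strip leading zeros: 131B
= 0x131B


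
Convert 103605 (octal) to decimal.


Positional values:
Position 0: 5 × 8^0 = 5
Position 1: 0 × 8^1 = 0
Position 2: 6 × 8^2 = 384
Position 3: 3 × 8^3 = 1536
Position 4: 0 × 8^4 = 0
Position 5: 1 × 8^5 = 32768
Sum = 5 + 0 + 384 + 1536 + 0 + 32768
= 34693


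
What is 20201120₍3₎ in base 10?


Positional values (base 3):
  0 × 3^0 = 0 × 1 = 0
  2 × 3^1 = 2 × 3 = 6
  1 × 3^2 = 1 × 9 = 9
  1 × 3^3 = 1 × 27 = 27
  0 × 3^4 = 0 × 81 = 0
  2 × 3^5 = 2 × 243 = 486
  0 × 3^6 = 0 × 729 = 0
  2 × 3^7 = 2 × 2187 = 4374
Sum = 0 + 6 + 9 + 27 + 0 + 486 + 0 + 4374
= 4902


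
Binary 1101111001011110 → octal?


Group into 3-bit groups: 001101111001011110
  001 = 1
  101 = 5
  111 = 7
  001 = 1
  011 = 3
  110 = 6
= 0o157136


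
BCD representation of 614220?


Each digit → 4-bit binary:
  6 → 0110
  1 → 0001
  4 → 0100
  2 → 0010
  2 → 0010
  0 → 0000
= 0110 0001 0100 0010 0010 0000


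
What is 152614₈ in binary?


Each octal digit → 3 binary bits:
  1 = 001
  5 = 101
  2 = 010
  6 = 110
  1 = 001
  4 = 100
Concatenate: 001 101 010 110 001 100
= 001101010110001100


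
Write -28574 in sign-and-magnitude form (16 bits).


Sign bit: 1 (negative)
Magnitude: 28574 = 110111110011110
= 1110111110011110


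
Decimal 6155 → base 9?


Divide by 9 repeatedly:
6155 ÷ 9 = 683 remainder 8
683 ÷ 9 = 75 remainder 8
75 ÷ 9 = 8 remainder 3
8 ÷ 9 = 0 remainder 8
Reading remainders bottom-up:
= 8388


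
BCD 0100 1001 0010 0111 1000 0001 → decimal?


Each 4-bit group → digit:
  0100 → 4
  1001 → 9
  0010 → 2
  0111 → 7
  1000 → 8
  0001 → 1
= 492781


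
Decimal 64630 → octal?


Divide by 8 repeatedly:
64630 ÷ 8 = 8078 remainder 6
8078 ÷ 8 = 1009 remainder 6
1009 ÷ 8 = 126 remainder 1
126 ÷ 8 = 15 remainder 6
15 ÷ 8 = 1 remainder 7
1 ÷ 8 = 0 remainder 1
Reading remainders bottom-up:
= 0o176166


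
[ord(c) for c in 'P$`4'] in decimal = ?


String: 'P$`4'  (4 characters)
Per-character ASCII lookup:
  'P': uppercase starts at 65: 'P' = 65 + 15 = 80
  '$': special character: '$' = 36
  '`': special character: '`' = 96
  '4': digits start at 48: '4' = 48 + 4 = 52
= 80 36 96 52


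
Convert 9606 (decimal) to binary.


Divide by 2 repeatedly:
9606 ÷ 2 = 4803 remainder 0
4803 ÷ 2 = 2401 remainder 1
2401 ÷ 2 = 1200 remainder 1
1200 ÷ 2 = 600 remainder 0
600 ÷ 2 = 300 remainder 0
300 ÷ 2 = 150 remainder 0
150 ÷ 2 = 75 remainder 0
75 ÷ 2 = 37 remainder 1
37 ÷ 2 = 18 remainder 1
18 ÷ 2 = 9 remainder 0
9 ÷ 2 = 4 remainder 1
4 ÷ 2 = 2 remainder 0
2 ÷ 2 = 1 remainder 0
1 ÷ 2 = 0 remainder 1
Reading remainders bottom-up:
= 10010110000110


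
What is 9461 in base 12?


Divide by 12 repeatedly:
9461 ÷ 12 = 788 remainder 5
788 ÷ 12 = 65 remainder 8
65 ÷ 12 = 5 remainder 5
5 ÷ 12 = 0 remainder 5
Reading remainders bottom-up:
= 5585


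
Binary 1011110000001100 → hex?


Group into 4-bit nibbles: 1011110000001100
  1011 = B
  1100 = C
  0000 = 0
  1100 = C
= 0xBC0C


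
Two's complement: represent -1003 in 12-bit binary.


Original: 001111101011
Step 1 - Invert all bits: 110000010100
Step 2 - Add 1: 110000010100 + 1
= 110000010101 (represents -1003)


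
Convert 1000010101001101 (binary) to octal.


Group into 3-bit groups: 001000010101001101
  001 = 1
  000 = 0
  010 = 2
  101 = 5
  001 = 1
  101 = 5
= 0o102515


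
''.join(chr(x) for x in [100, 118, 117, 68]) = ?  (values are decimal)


Codes (decimal): 100 118 117 68
Per-code ASCII lookup:
  100  (range 97-122: lowercase, 100 - 97 = 3) → 'd'
  118  (range 97-122: lowercase, 118 - 97 = 21) → 'v'
  117  (range 97-122: lowercase, 117 - 97 = 20) → 'u'
  68  (range 65-90: uppercase, 68 - 65 = 3) → 'D'
= 'dvuD'


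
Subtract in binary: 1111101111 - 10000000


Align and subtract column by column (LSB to MSB, borrowing when needed):
  1111101111
- 0010000000
  ----------
  col 0: (1 - 0 borrow-in) - 0 → 1 - 0 = 1, borrow out 0
  col 1: (1 - 0 borrow-in) - 0 → 1 - 0 = 1, borrow out 0
  col 2: (1 - 0 borrow-in) - 0 → 1 - 0 = 1, borrow out 0
  col 3: (1 - 0 borrow-in) - 0 → 1 - 0 = 1, borrow out 0
  col 4: (0 - 0 borrow-in) - 0 → 0 - 0 = 0, borrow out 0
  col 5: (1 - 0 borrow-in) - 0 → 1 - 0 = 1, borrow out 0
  col 6: (1 - 0 borrow-in) - 0 → 1 - 0 = 1, borrow out 0
  col 7: (1 - 0 borrow-in) - 1 → 1 - 1 = 0, borrow out 0
  col 8: (1 - 0 borrow-in) - 0 → 1 - 0 = 1, borrow out 0
  col 9: (1 - 0 borrow-in) - 0 → 1 - 0 = 1, borrow out 0
Reading bits MSB→LSB: 1101101111
Strip leading zeros: 1101101111
= 1101101111


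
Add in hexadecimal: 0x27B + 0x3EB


Align and add column by column (LSB to MSB, each column mod 16 with carry):
  027B
+ 03EB
  ----
  col 0: B(11) + B(11) + 0 (carry in) = 22 → 6(6), carry out 1
  col 1: 7(7) + E(14) + 1 (carry in) = 22 → 6(6), carry out 1
  col 2: 2(2) + 3(3) + 1 (carry in) = 6 → 6(6), carry out 0
  col 3: 0(0) + 0(0) + 0 (carry in) = 0 → 0(0), carry out 0
Reading digits MSB→LSB: 0666
Strip leading zeros: 666
= 0x666


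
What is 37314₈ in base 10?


Positional values:
Position 0: 4 × 8^0 = 4
Position 1: 1 × 8^1 = 8
Position 2: 3 × 8^2 = 192
Position 3: 7 × 8^3 = 3584
Position 4: 3 × 8^4 = 12288
Sum = 4 + 8 + 192 + 3584 + 12288
= 16076


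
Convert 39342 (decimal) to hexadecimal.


Divide by 16 repeatedly:
39342 ÷ 16 = 2458 remainder 14 (E)
2458 ÷ 16 = 153 remainder 10 (A)
153 ÷ 16 = 9 remainder 9 (9)
9 ÷ 16 = 0 remainder 9 (9)
Reading remainders bottom-up:
= 0x99AE


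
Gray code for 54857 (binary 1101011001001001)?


Binary: 1101011001001001
Gray code: G = B XOR (B >> 1)
B >> 1 = 0110101100100100
1101011001001001 XOR 0110101100100100:
  1 XOR 0 = 1
  1 XOR 1 = 0
  0 XOR 1 = 1
  1 XOR 0 = 1
  0 XOR 1 = 1
  1 XOR 0 = 1
  1 XOR 1 = 0
  0 XOR 1 = 1
  0 XOR 0 = 0
  1 XOR 0 = 1
  0 XOR 1 = 1
  0 XOR 0 = 0
  1 XOR 0 = 1
  0 XOR 1 = 1
  0 XOR 0 = 0
  1 XOR 0 = 1
= 1011110101101101


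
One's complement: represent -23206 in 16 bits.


Original: 0101101010100110
Invert all bits:
  bit 0: 0 → 1
  bit 1: 1 → 0
  bit 2: 0 → 1
  bit 3: 1 → 0
  bit 4: 1 → 0
  bit 5: 0 → 1
  bit 6: 1 → 0
  bit 7: 0 → 1
  bit 8: 1 → 0
  bit 9: 0 → 1
  bit 10: 1 → 0
  bit 11: 0 → 1
  bit 12: 0 → 1
  bit 13: 1 → 0
  bit 14: 1 → 0
  bit 15: 0 → 1
= 1010010101011001


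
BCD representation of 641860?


Each digit → 4-bit binary:
  6 → 0110
  4 → 0100
  1 → 0001
  8 → 1000
  6 → 0110
  0 → 0000
= 0110 0100 0001 1000 0110 0000


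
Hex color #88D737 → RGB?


Hex: #88D737
R = 88₁₆ = 136
G = D7₁₆ = 215
B = 37₁₆ = 55
= RGB(136, 215, 55)


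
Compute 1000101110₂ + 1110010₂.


Align and add column by column (LSB to MSB, carry propagating):
  01000101110
+ 00001110010
  -----------
  col 0: 0 + 0 + 0 (carry in) = 0 → bit 0, carry out 0
  col 1: 1 + 1 + 0 (carry in) = 2 → bit 0, carry out 1
  col 2: 1 + 0 + 1 (carry in) = 2 → bit 0, carry out 1
  col 3: 1 + 0 + 1 (carry in) = 2 → bit 0, carry out 1
  col 4: 0 + 1 + 1 (carry in) = 2 → bit 0, carry out 1
  col 5: 1 + 1 + 1 (carry in) = 3 → bit 1, carry out 1
  col 6: 0 + 1 + 1 (carry in) = 2 → bit 0, carry out 1
  col 7: 0 + 0 + 1 (carry in) = 1 → bit 1, carry out 0
  col 8: 0 + 0 + 0 (carry in) = 0 → bit 0, carry out 0
  col 9: 1 + 0 + 0 (carry in) = 1 → bit 1, carry out 0
  col 10: 0 + 0 + 0 (carry in) = 0 → bit 0, carry out 0
Reading bits MSB→LSB: 01010100000
Strip leading zeros: 1010100000
= 1010100000


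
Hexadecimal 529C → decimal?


Positional values:
Position 0: C × 16^0 = 12 × 1 = 12
Position 1: 9 × 16^1 = 9 × 16 = 144
Position 2: 2 × 16^2 = 2 × 256 = 512
Position 3: 5 × 16^3 = 5 × 4096 = 20480
Sum = 12 + 144 + 512 + 20480
= 21148


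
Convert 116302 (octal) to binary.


Each octal digit → 3 binary bits:
  1 = 001
  1 = 001
  6 = 110
  3 = 011
  0 = 000
  2 = 010
Concatenate: 001 001 110 011 000 010
= 001001110011000010


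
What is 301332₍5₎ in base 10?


Positional values (base 5):
  2 × 5^0 = 2 × 1 = 2
  3 × 5^1 = 3 × 5 = 15
  3 × 5^2 = 3 × 25 = 75
  1 × 5^3 = 1 × 125 = 125
  0 × 5^4 = 0 × 625 = 0
  3 × 5^5 = 3 × 3125 = 9375
Sum = 2 + 15 + 75 + 125 + 0 + 9375
= 9592


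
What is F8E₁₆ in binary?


Each hex digit → 4 binary bits:
  F = 1111
  8 = 1000
  E = 1110
Concatenate: 1111 1000 1110
= 111110001110


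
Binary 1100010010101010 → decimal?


Positional values:
Bit 1: 1 × 2^1 = 2
Bit 3: 1 × 2^3 = 8
Bit 5: 1 × 2^5 = 32
Bit 7: 1 × 2^7 = 128
Bit 10: 1 × 2^10 = 1024
Bit 14: 1 × 2^14 = 16384
Bit 15: 1 × 2^15 = 32768
Sum = 2 + 8 + 32 + 128 + 1024 + 16384 + 32768
= 50346


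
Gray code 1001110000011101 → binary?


Gray code: 1001110000011101
MSB stays the same: 1
Each subsequent bit = prev_binary XOR current_gray:
  B[1] = 1 XOR 0 = 1
  B[2] = 1 XOR 0 = 1
  B[3] = 1 XOR 1 = 0
  B[4] = 0 XOR 1 = 1
  B[5] = 1 XOR 1 = 0
  B[6] = 0 XOR 0 = 0
  B[7] = 0 XOR 0 = 0
  B[8] = 0 XOR 0 = 0
  B[9] = 0 XOR 0 = 0
  B[10] = 0 XOR 0 = 0
  B[11] = 0 XOR 1 = 1
  B[12] = 1 XOR 1 = 0
  B[13] = 0 XOR 1 = 1
  B[14] = 1 XOR 0 = 1
  B[15] = 1 XOR 1 = 0
= 1110100000010110 (59414 decimal)


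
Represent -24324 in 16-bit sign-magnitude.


Sign bit: 1 (negative)
Magnitude: 24324 = 101111100000100
= 1101111100000100


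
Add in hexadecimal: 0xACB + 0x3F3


Align and add column by column (LSB to MSB, each column mod 16 with carry):
  0ACB
+ 03F3
  ----
  col 0: B(11) + 3(3) + 0 (carry in) = 14 → E(14), carry out 0
  col 1: C(12) + F(15) + 0 (carry in) = 27 → B(11), carry out 1
  col 2: A(10) + 3(3) + 1 (carry in) = 14 → E(14), carry out 0
  col 3: 0(0) + 0(0) + 0 (carry in) = 0 → 0(0), carry out 0
Reading digits MSB→LSB: 0EBE
Strip leading zeros: EBE
= 0xEBE


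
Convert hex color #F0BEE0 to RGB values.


Hex: #F0BEE0
R = F0₁₆ = 240
G = BE₁₆ = 190
B = E0₁₆ = 224
= RGB(240, 190, 224)


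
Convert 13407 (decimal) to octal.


Divide by 8 repeatedly:
13407 ÷ 8 = 1675 remainder 7
1675 ÷ 8 = 209 remainder 3
209 ÷ 8 = 26 remainder 1
26 ÷ 8 = 3 remainder 2
3 ÷ 8 = 0 remainder 3
Reading remainders bottom-up:
= 0o32137


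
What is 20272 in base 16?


Divide by 16 repeatedly:
20272 ÷ 16 = 1267 remainder 0 (0)
1267 ÷ 16 = 79 remainder 3 (3)
79 ÷ 16 = 4 remainder 15 (F)
4 ÷ 16 = 0 remainder 4 (4)
Reading remainders bottom-up:
= 0x4F30


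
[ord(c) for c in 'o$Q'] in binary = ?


String: 'o$Q'  (3 characters)
Per-character ASCII lookup:
  'o': lowercase starts at 97: 'o' = 97 + 14 = 111 → 1101111
  '$': special character: '$' = 36 → 100100
  'Q': uppercase starts at 65: 'Q' = 65 + 16 = 81 → 1010001
= 1101111 100100 1010001


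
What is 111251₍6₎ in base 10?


Positional values (base 6):
  1 × 6^0 = 1 × 1 = 1
  5 × 6^1 = 5 × 6 = 30
  2 × 6^2 = 2 × 36 = 72
  1 × 6^3 = 1 × 216 = 216
  1 × 6^4 = 1 × 1296 = 1296
  1 × 6^5 = 1 × 7776 = 7776
Sum = 1 + 30 + 72 + 216 + 1296 + 7776
= 9391


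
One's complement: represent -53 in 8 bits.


Original: 00110101
Invert all bits:
  bit 0: 0 → 1
  bit 1: 0 → 1
  bit 2: 1 → 0
  bit 3: 1 → 0
  bit 4: 0 → 1
  bit 5: 1 → 0
  bit 6: 0 → 1
  bit 7: 1 → 0
= 11001010


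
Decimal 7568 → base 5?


Divide by 5 repeatedly:
7568 ÷ 5 = 1513 remainder 3
1513 ÷ 5 = 302 remainder 3
302 ÷ 5 = 60 remainder 2
60 ÷ 5 = 12 remainder 0
12 ÷ 5 = 2 remainder 2
2 ÷ 5 = 0 remainder 2
Reading remainders bottom-up:
= 220233


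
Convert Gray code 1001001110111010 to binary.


Gray code: 1001001110111010
MSB stays the same: 1
Each subsequent bit = prev_binary XOR current_gray:
  B[1] = 1 XOR 0 = 1
  B[2] = 1 XOR 0 = 1
  B[3] = 1 XOR 1 = 0
  B[4] = 0 XOR 0 = 0
  B[5] = 0 XOR 0 = 0
  B[6] = 0 XOR 1 = 1
  B[7] = 1 XOR 1 = 0
  B[8] = 0 XOR 1 = 1
  B[9] = 1 XOR 0 = 1
  B[10] = 1 XOR 1 = 0
  B[11] = 0 XOR 1 = 1
  B[12] = 1 XOR 1 = 0
  B[13] = 0 XOR 0 = 0
  B[14] = 0 XOR 1 = 1
  B[15] = 1 XOR 0 = 1
= 1110001011010011 (58067 decimal)


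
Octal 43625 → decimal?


Positional values:
Position 0: 5 × 8^0 = 5
Position 1: 2 × 8^1 = 16
Position 2: 6 × 8^2 = 384
Position 3: 3 × 8^3 = 1536
Position 4: 4 × 8^4 = 16384
Sum = 5 + 16 + 384 + 1536 + 16384
= 18325


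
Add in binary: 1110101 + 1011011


Align and add column by column (LSB to MSB, carry propagating):
  01110101
+ 01011011
  --------
  col 0: 1 + 1 + 0 (carry in) = 2 → bit 0, carry out 1
  col 1: 0 + 1 + 1 (carry in) = 2 → bit 0, carry out 1
  col 2: 1 + 0 + 1 (carry in) = 2 → bit 0, carry out 1
  col 3: 0 + 1 + 1 (carry in) = 2 → bit 0, carry out 1
  col 4: 1 + 1 + 1 (carry in) = 3 → bit 1, carry out 1
  col 5: 1 + 0 + 1 (carry in) = 2 → bit 0, carry out 1
  col 6: 1 + 1 + 1 (carry in) = 3 → bit 1, carry out 1
  col 7: 0 + 0 + 1 (carry in) = 1 → bit 1, carry out 0
Reading bits MSB→LSB: 11010000
Strip leading zeros: 11010000
= 11010000


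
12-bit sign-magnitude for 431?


Sign bit: 0 (positive)
Magnitude: 431 = 00110101111
= 000110101111


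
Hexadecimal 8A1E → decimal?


Positional values:
Position 0: E × 16^0 = 14 × 1 = 14
Position 1: 1 × 16^1 = 1 × 16 = 16
Position 2: A × 16^2 = 10 × 256 = 2560
Position 3: 8 × 16^3 = 8 × 4096 = 32768
Sum = 14 + 16 + 2560 + 32768
= 35358


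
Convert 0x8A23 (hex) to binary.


Each hex digit → 4 binary bits:
  8 = 1000
  A = 1010
  2 = 0010
  3 = 0011
Concatenate: 1000 1010 0010 0011
= 1000101000100011


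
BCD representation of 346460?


Each digit → 4-bit binary:
  3 → 0011
  4 → 0100
  6 → 0110
  4 → 0100
  6 → 0110
  0 → 0000
= 0011 0100 0110 0100 0110 0000


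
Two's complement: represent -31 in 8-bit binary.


Original: 00011111
Step 1 - Invert all bits: 11100000
Step 2 - Add 1: 11100000 + 1
= 11100001 (represents -31)


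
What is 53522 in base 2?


Divide by 2 repeatedly:
53522 ÷ 2 = 26761 remainder 0
26761 ÷ 2 = 13380 remainder 1
13380 ÷ 2 = 6690 remainder 0
6690 ÷ 2 = 3345 remainder 0
3345 ÷ 2 = 1672 remainder 1
1672 ÷ 2 = 836 remainder 0
836 ÷ 2 = 418 remainder 0
418 ÷ 2 = 209 remainder 0
209 ÷ 2 = 104 remainder 1
104 ÷ 2 = 52 remainder 0
52 ÷ 2 = 26 remainder 0
26 ÷ 2 = 13 remainder 0
13 ÷ 2 = 6 remainder 1
6 ÷ 2 = 3 remainder 0
3 ÷ 2 = 1 remainder 1
1 ÷ 2 = 0 remainder 1
Reading remainders bottom-up:
= 1101000100010010


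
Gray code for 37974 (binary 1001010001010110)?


Binary: 1001010001010110
Gray code: G = B XOR (B >> 1)
B >> 1 = 0100101000101011
1001010001010110 XOR 0100101000101011:
  1 XOR 0 = 1
  0 XOR 1 = 1
  0 XOR 0 = 0
  1 XOR 0 = 1
  0 XOR 1 = 1
  1 XOR 0 = 1
  0 XOR 1 = 1
  0 XOR 0 = 0
  0 XOR 0 = 0
  1 XOR 0 = 1
  0 XOR 1 = 1
  1 XOR 0 = 1
  0 XOR 1 = 1
  1 XOR 0 = 1
  1 XOR 1 = 0
  0 XOR 1 = 1
= 1101111001111101


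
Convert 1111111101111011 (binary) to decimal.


Positional values:
Bit 0: 1 × 2^0 = 1
Bit 1: 1 × 2^1 = 2
Bit 3: 1 × 2^3 = 8
Bit 4: 1 × 2^4 = 16
Bit 5: 1 × 2^5 = 32
Bit 6: 1 × 2^6 = 64
Bit 8: 1 × 2^8 = 256
Bit 9: 1 × 2^9 = 512
Bit 10: 1 × 2^10 = 1024
Bit 11: 1 × 2^11 = 2048
Bit 12: 1 × 2^12 = 4096
Bit 13: 1 × 2^13 = 8192
Bit 14: 1 × 2^14 = 16384
Bit 15: 1 × 2^15 = 32768
Sum = 1 + 2 + 8 + 16 + 32 + 64 + 256 + 512 + 1024 + 2048 + 4096 + 8192 + 16384 + 32768
= 65403


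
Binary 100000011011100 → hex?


Group into 4-bit nibbles: 0100000011011100
  0100 = 4
  0000 = 0
  1101 = D
  1100 = C
= 0x40DC


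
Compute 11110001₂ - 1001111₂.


Align and subtract column by column (LSB to MSB, borrowing when needed):
  11110001
- 01001111
  --------
  col 0: (1 - 0 borrow-in) - 1 → 1 - 1 = 0, borrow out 0
  col 1: (0 - 0 borrow-in) - 1 → borrow from next column: (0+2) - 1 = 1, borrow out 1
  col 2: (0 - 1 borrow-in) - 1 → borrow from next column: (-1+2) - 1 = 0, borrow out 1
  col 3: (0 - 1 borrow-in) - 1 → borrow from next column: (-1+2) - 1 = 0, borrow out 1
  col 4: (1 - 1 borrow-in) - 0 → 0 - 0 = 0, borrow out 0
  col 5: (1 - 0 borrow-in) - 0 → 1 - 0 = 1, borrow out 0
  col 6: (1 - 0 borrow-in) - 1 → 1 - 1 = 0, borrow out 0
  col 7: (1 - 0 borrow-in) - 0 → 1 - 0 = 1, borrow out 0
Reading bits MSB→LSB: 10100010
Strip leading zeros: 10100010
= 10100010


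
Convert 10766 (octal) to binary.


Each octal digit → 3 binary bits:
  1 = 001
  0 = 000
  7 = 111
  6 = 110
  6 = 110
Concatenate: 001 000 111 110 110
= 001000111110110


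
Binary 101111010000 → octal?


Group into 3-bit groups: 101111010000
  101 = 5
  111 = 7
  010 = 2
  000 = 0
= 0o5720


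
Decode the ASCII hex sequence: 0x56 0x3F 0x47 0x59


Codes (hex): 0x56 0x3F 0x47 0x59
Per-code ASCII lookup:
  0x56 = 86  (range 65-90: uppercase, 86 - 65 = 21) → 'V'
  0x3F = 63  (special character) → '?'
  0x47 = 71  (range 65-90: uppercase, 71 - 65 = 6) → 'G'
  0x59 = 89  (range 65-90: uppercase, 89 - 65 = 24) → 'Y'
= 'V?GY'


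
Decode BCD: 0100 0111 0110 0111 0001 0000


Each 4-bit group → digit:
  0100 → 4
  0111 → 7
  0110 → 6
  0111 → 7
  0001 → 1
  0000 → 0
= 476710


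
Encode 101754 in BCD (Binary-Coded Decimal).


Each digit → 4-bit binary:
  1 → 0001
  0 → 0000
  1 → 0001
  7 → 0111
  5 → 0101
  4 → 0100
= 0001 0000 0001 0111 0101 0100


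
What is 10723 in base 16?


Divide by 16 repeatedly:
10723 ÷ 16 = 670 remainder 3 (3)
670 ÷ 16 = 41 remainder 14 (E)
41 ÷ 16 = 2 remainder 9 (9)
2 ÷ 16 = 0 remainder 2 (2)
Reading remainders bottom-up:
= 0x29E3


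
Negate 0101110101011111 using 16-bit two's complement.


Original: 0101110101011111
Step 1 - Invert all bits: 1010001010100000
Step 2 - Add 1: 1010001010100000 + 1
= 1010001010100001 (represents -23903)


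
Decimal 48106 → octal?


Divide by 8 repeatedly:
48106 ÷ 8 = 6013 remainder 2
6013 ÷ 8 = 751 remainder 5
751 ÷ 8 = 93 remainder 7
93 ÷ 8 = 11 remainder 5
11 ÷ 8 = 1 remainder 3
1 ÷ 8 = 0 remainder 1
Reading remainders bottom-up:
= 0o135752


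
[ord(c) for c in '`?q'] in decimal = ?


String: '`?q'  (3 characters)
Per-character ASCII lookup:
  '`': special character: '`' = 96
  '?': special character: '?' = 63
  'q': lowercase starts at 97: 'q' = 97 + 16 = 113
= 96 63 113


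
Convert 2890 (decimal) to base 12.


Divide by 12 repeatedly:
2890 ÷ 12 = 240 remainder 10
240 ÷ 12 = 20 remainder 0
20 ÷ 12 = 1 remainder 8
1 ÷ 12 = 0 remainder 1
Reading remainders bottom-up:
= 180A


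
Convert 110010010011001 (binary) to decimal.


Positional values:
Bit 0: 1 × 2^0 = 1
Bit 3: 1 × 2^3 = 8
Bit 4: 1 × 2^4 = 16
Bit 7: 1 × 2^7 = 128
Bit 10: 1 × 2^10 = 1024
Bit 13: 1 × 2^13 = 8192
Bit 14: 1 × 2^14 = 16384
Sum = 1 + 8 + 16 + 128 + 1024 + 8192 + 16384
= 25753


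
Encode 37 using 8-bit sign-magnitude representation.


Sign bit: 0 (positive)
Magnitude: 37 = 0100101
= 00100101


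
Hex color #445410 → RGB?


Hex: #445410
R = 44₁₆ = 68
G = 54₁₆ = 84
B = 10₁₆ = 16
= RGB(68, 84, 16)


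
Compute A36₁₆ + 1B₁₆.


Align and add column by column (LSB to MSB, each column mod 16 with carry):
  0A36
+ 001B
  ----
  col 0: 6(6) + B(11) + 0 (carry in) = 17 → 1(1), carry out 1
  col 1: 3(3) + 1(1) + 1 (carry in) = 5 → 5(5), carry out 0
  col 2: A(10) + 0(0) + 0 (carry in) = 10 → A(10), carry out 0
  col 3: 0(0) + 0(0) + 0 (carry in) = 0 → 0(0), carry out 0
Reading digits MSB→LSB: 0A51
Strip leading zeros: A51
= 0xA51


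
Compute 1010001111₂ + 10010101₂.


Align and add column by column (LSB to MSB, carry propagating):
  01010001111
+ 00010010101
  -----------
  col 0: 1 + 1 + 0 (carry in) = 2 → bit 0, carry out 1
  col 1: 1 + 0 + 1 (carry in) = 2 → bit 0, carry out 1
  col 2: 1 + 1 + 1 (carry in) = 3 → bit 1, carry out 1
  col 3: 1 + 0 + 1 (carry in) = 2 → bit 0, carry out 1
  col 4: 0 + 1 + 1 (carry in) = 2 → bit 0, carry out 1
  col 5: 0 + 0 + 1 (carry in) = 1 → bit 1, carry out 0
  col 6: 0 + 0 + 0 (carry in) = 0 → bit 0, carry out 0
  col 7: 1 + 1 + 0 (carry in) = 2 → bit 0, carry out 1
  col 8: 0 + 0 + 1 (carry in) = 1 → bit 1, carry out 0
  col 9: 1 + 0 + 0 (carry in) = 1 → bit 1, carry out 0
  col 10: 0 + 0 + 0 (carry in) = 0 → bit 0, carry out 0
Reading bits MSB→LSB: 01100100100
Strip leading zeros: 1100100100
= 1100100100


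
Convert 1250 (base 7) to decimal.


Positional values (base 7):
  0 × 7^0 = 0 × 1 = 0
  5 × 7^1 = 5 × 7 = 35
  2 × 7^2 = 2 × 49 = 98
  1 × 7^3 = 1 × 343 = 343
Sum = 0 + 35 + 98 + 343
= 476


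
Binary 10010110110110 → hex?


Group into 4-bit nibbles: 0010010110110110
  0010 = 2
  0101 = 5
  1011 = B
  0110 = 6
= 0x25B6


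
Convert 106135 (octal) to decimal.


Positional values:
Position 0: 5 × 8^0 = 5
Position 1: 3 × 8^1 = 24
Position 2: 1 × 8^2 = 64
Position 3: 6 × 8^3 = 3072
Position 4: 0 × 8^4 = 0
Position 5: 1 × 8^5 = 32768
Sum = 5 + 24 + 64 + 3072 + 0 + 32768
= 35933


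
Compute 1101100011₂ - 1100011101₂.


Align and subtract column by column (LSB to MSB, borrowing when needed):
  1101100011
- 1100011101
  ----------
  col 0: (1 - 0 borrow-in) - 1 → 1 - 1 = 0, borrow out 0
  col 1: (1 - 0 borrow-in) - 0 → 1 - 0 = 1, borrow out 0
  col 2: (0 - 0 borrow-in) - 1 → borrow from next column: (0+2) - 1 = 1, borrow out 1
  col 3: (0 - 1 borrow-in) - 1 → borrow from next column: (-1+2) - 1 = 0, borrow out 1
  col 4: (0 - 1 borrow-in) - 1 → borrow from next column: (-1+2) - 1 = 0, borrow out 1
  col 5: (1 - 1 borrow-in) - 0 → 0 - 0 = 0, borrow out 0
  col 6: (1 - 0 borrow-in) - 0 → 1 - 0 = 1, borrow out 0
  col 7: (0 - 0 borrow-in) - 0 → 0 - 0 = 0, borrow out 0
  col 8: (1 - 0 borrow-in) - 1 → 1 - 1 = 0, borrow out 0
  col 9: (1 - 0 borrow-in) - 1 → 1 - 1 = 0, borrow out 0
Reading bits MSB→LSB: 0001000110
Strip leading zeros: 1000110
= 1000110


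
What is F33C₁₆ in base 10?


Positional values:
Position 0: C × 16^0 = 12 × 1 = 12
Position 1: 3 × 16^1 = 3 × 16 = 48
Position 2: 3 × 16^2 = 3 × 256 = 768
Position 3: F × 16^3 = 15 × 4096 = 61440
Sum = 12 + 48 + 768 + 61440
= 62268


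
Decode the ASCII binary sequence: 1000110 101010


Codes (binary): 1000110 101010
Per-code ASCII lookup:
  1000110 = 70  (range 65-90: uppercase, 70 - 65 = 5) → 'F'
  101010 = 42  (special character) → '*'
= 'F*'


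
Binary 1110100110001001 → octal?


Group into 3-bit groups: 001110100110001001
  001 = 1
  110 = 6
  100 = 4
  110 = 6
  001 = 1
  001 = 1
= 0o164611


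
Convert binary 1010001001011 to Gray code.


Binary: 1010001001011
Gray code: G = B XOR (B >> 1)
B >> 1 = 0101000100101
1010001001011 XOR 0101000100101:
  1 XOR 0 = 1
  0 XOR 1 = 1
  1 XOR 0 = 1
  0 XOR 1 = 1
  0 XOR 0 = 0
  0 XOR 0 = 0
  1 XOR 0 = 1
  0 XOR 1 = 1
  0 XOR 0 = 0
  1 XOR 0 = 1
  0 XOR 1 = 1
  1 XOR 0 = 1
  1 XOR 1 = 0
= 1111001101110


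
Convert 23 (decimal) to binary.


Divide by 2 repeatedly:
23 ÷ 2 = 11 remainder 1
11 ÷ 2 = 5 remainder 1
5 ÷ 2 = 2 remainder 1
2 ÷ 2 = 1 remainder 0
1 ÷ 2 = 0 remainder 1
Reading remainders bottom-up:
= 10111


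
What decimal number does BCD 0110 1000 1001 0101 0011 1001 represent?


Each 4-bit group → digit:
  0110 → 6
  1000 → 8
  1001 → 9
  0101 → 5
  0011 → 3
  1001 → 9
= 689539


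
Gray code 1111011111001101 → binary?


Gray code: 1111011111001101
MSB stays the same: 1
Each subsequent bit = prev_binary XOR current_gray:
  B[1] = 1 XOR 1 = 0
  B[2] = 0 XOR 1 = 1
  B[3] = 1 XOR 1 = 0
  B[4] = 0 XOR 0 = 0
  B[5] = 0 XOR 1 = 1
  B[6] = 1 XOR 1 = 0
  B[7] = 0 XOR 1 = 1
  B[8] = 1 XOR 1 = 0
  B[9] = 0 XOR 1 = 1
  B[10] = 1 XOR 0 = 1
  B[11] = 1 XOR 0 = 1
  B[12] = 1 XOR 1 = 0
  B[13] = 0 XOR 1 = 1
  B[14] = 1 XOR 0 = 1
  B[15] = 1 XOR 1 = 0
= 1010010101110110 (42358 decimal)


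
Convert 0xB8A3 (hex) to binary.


Each hex digit → 4 binary bits:
  B = 1011
  8 = 1000
  A = 1010
  3 = 0011
Concatenate: 1011 1000 1010 0011
= 1011100010100011


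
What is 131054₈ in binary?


Each octal digit → 3 binary bits:
  1 = 001
  3 = 011
  1 = 001
  0 = 000
  5 = 101
  4 = 100
Concatenate: 001 011 001 000 101 100
= 001011001000101100


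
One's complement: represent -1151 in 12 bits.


Original: 010001111111
Invert all bits:
  bit 0: 0 → 1
  bit 1: 1 → 0
  bit 2: 0 → 1
  bit 3: 0 → 1
  bit 4: 0 → 1
  bit 5: 1 → 0
  bit 6: 1 → 0
  bit 7: 1 → 0
  bit 8: 1 → 0
  bit 9: 1 → 0
  bit 10: 1 → 0
  bit 11: 1 → 0
= 101110000000


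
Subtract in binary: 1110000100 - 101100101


Align and subtract column by column (LSB to MSB, borrowing when needed):
  1110000100
- 0101100101
  ----------
  col 0: (0 - 0 borrow-in) - 1 → borrow from next column: (0+2) - 1 = 1, borrow out 1
  col 1: (0 - 1 borrow-in) - 0 → borrow from next column: (-1+2) - 0 = 1, borrow out 1
  col 2: (1 - 1 borrow-in) - 1 → borrow from next column: (0+2) - 1 = 1, borrow out 1
  col 3: (0 - 1 borrow-in) - 0 → borrow from next column: (-1+2) - 0 = 1, borrow out 1
  col 4: (0 - 1 borrow-in) - 0 → borrow from next column: (-1+2) - 0 = 1, borrow out 1
  col 5: (0 - 1 borrow-in) - 1 → borrow from next column: (-1+2) - 1 = 0, borrow out 1
  col 6: (0 - 1 borrow-in) - 1 → borrow from next column: (-1+2) - 1 = 0, borrow out 1
  col 7: (1 - 1 borrow-in) - 0 → 0 - 0 = 0, borrow out 0
  col 8: (1 - 0 borrow-in) - 1 → 1 - 1 = 0, borrow out 0
  col 9: (1 - 0 borrow-in) - 0 → 1 - 0 = 1, borrow out 0
Reading bits MSB→LSB: 1000011111
Strip leading zeros: 1000011111
= 1000011111


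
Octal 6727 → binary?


Each octal digit → 3 binary bits:
  6 = 110
  7 = 111
  2 = 010
  7 = 111
Concatenate: 110 111 010 111
= 110111010111


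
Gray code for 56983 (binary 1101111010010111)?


Binary: 1101111010010111
Gray code: G = B XOR (B >> 1)
B >> 1 = 0110111101001011
1101111010010111 XOR 0110111101001011:
  1 XOR 0 = 1
  1 XOR 1 = 0
  0 XOR 1 = 1
  1 XOR 0 = 1
  1 XOR 1 = 0
  1 XOR 1 = 0
  1 XOR 1 = 0
  0 XOR 1 = 1
  1 XOR 0 = 1
  0 XOR 1 = 1
  0 XOR 0 = 0
  1 XOR 0 = 1
  0 XOR 1 = 1
  1 XOR 0 = 1
  1 XOR 1 = 0
  1 XOR 1 = 0
= 1011000111011100


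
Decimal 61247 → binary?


Divide by 2 repeatedly:
61247 ÷ 2 = 30623 remainder 1
30623 ÷ 2 = 15311 remainder 1
15311 ÷ 2 = 7655 remainder 1
7655 ÷ 2 = 3827 remainder 1
3827 ÷ 2 = 1913 remainder 1
1913 ÷ 2 = 956 remainder 1
956 ÷ 2 = 478 remainder 0
478 ÷ 2 = 239 remainder 0
239 ÷ 2 = 119 remainder 1
119 ÷ 2 = 59 remainder 1
59 ÷ 2 = 29 remainder 1
29 ÷ 2 = 14 remainder 1
14 ÷ 2 = 7 remainder 0
7 ÷ 2 = 3 remainder 1
3 ÷ 2 = 1 remainder 1
1 ÷ 2 = 0 remainder 1
Reading remainders bottom-up:
= 1110111100111111


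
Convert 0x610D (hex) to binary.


Each hex digit → 4 binary bits:
  6 = 0110
  1 = 0001
  0 = 0000
  D = 1101
Concatenate: 0110 0001 0000 1101
= 0110000100001101


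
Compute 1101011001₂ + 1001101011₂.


Align and add column by column (LSB to MSB, carry propagating):
  01101011001
+ 01001101011
  -----------
  col 0: 1 + 1 + 0 (carry in) = 2 → bit 0, carry out 1
  col 1: 0 + 1 + 1 (carry in) = 2 → bit 0, carry out 1
  col 2: 0 + 0 + 1 (carry in) = 1 → bit 1, carry out 0
  col 3: 1 + 1 + 0 (carry in) = 2 → bit 0, carry out 1
  col 4: 1 + 0 + 1 (carry in) = 2 → bit 0, carry out 1
  col 5: 0 + 1 + 1 (carry in) = 2 → bit 0, carry out 1
  col 6: 1 + 1 + 1 (carry in) = 3 → bit 1, carry out 1
  col 7: 0 + 0 + 1 (carry in) = 1 → bit 1, carry out 0
  col 8: 1 + 0 + 0 (carry in) = 1 → bit 1, carry out 0
  col 9: 1 + 1 + 0 (carry in) = 2 → bit 0, carry out 1
  col 10: 0 + 0 + 1 (carry in) = 1 → bit 1, carry out 0
Reading bits MSB→LSB: 10111000100
Strip leading zeros: 10111000100
= 10111000100


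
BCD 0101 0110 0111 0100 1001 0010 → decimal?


Each 4-bit group → digit:
  0101 → 5
  0110 → 6
  0111 → 7
  0100 → 4
  1001 → 9
  0010 → 2
= 567492


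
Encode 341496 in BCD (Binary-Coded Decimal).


Each digit → 4-bit binary:
  3 → 0011
  4 → 0100
  1 → 0001
  4 → 0100
  9 → 1001
  6 → 0110
= 0011 0100 0001 0100 1001 0110


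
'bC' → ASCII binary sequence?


String: 'bC'  (2 characters)
Per-character ASCII lookup:
  'b': lowercase starts at 97: 'b' = 97 + 1 = 98 → 1100010
  'C': uppercase starts at 65: 'C' = 65 + 2 = 67 → 1000011
= 1100010 1000011


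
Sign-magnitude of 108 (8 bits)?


Sign bit: 0 (positive)
Magnitude: 108 = 1101100
= 01101100


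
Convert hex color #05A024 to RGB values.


Hex: #05A024
R = 05₁₆ = 5
G = A0₁₆ = 160
B = 24₁₆ = 36
= RGB(5, 160, 36)


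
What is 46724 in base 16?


Divide by 16 repeatedly:
46724 ÷ 16 = 2920 remainder 4 (4)
2920 ÷ 16 = 182 remainder 8 (8)
182 ÷ 16 = 11 remainder 6 (6)
11 ÷ 16 = 0 remainder 11 (B)
Reading remainders bottom-up:
= 0xB684


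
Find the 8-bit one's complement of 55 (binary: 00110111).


Original: 00110111
Invert all bits:
  bit 0: 0 → 1
  bit 1: 0 → 1
  bit 2: 1 → 0
  bit 3: 1 → 0
  bit 4: 0 → 1
  bit 5: 1 → 0
  bit 6: 1 → 0
  bit 7: 1 → 0
= 11001000


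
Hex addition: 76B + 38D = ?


Align and add column by column (LSB to MSB, each column mod 16 with carry):
  076B
+ 038D
  ----
  col 0: B(11) + D(13) + 0 (carry in) = 24 → 8(8), carry out 1
  col 1: 6(6) + 8(8) + 1 (carry in) = 15 → F(15), carry out 0
  col 2: 7(7) + 3(3) + 0 (carry in) = 10 → A(10), carry out 0
  col 3: 0(0) + 0(0) + 0 (carry in) = 0 → 0(0), carry out 0
Reading digits MSB→LSB: 0AF8
Strip leading zeros: AF8
= 0xAF8


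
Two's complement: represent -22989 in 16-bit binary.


Original: 0101100111001101
Step 1 - Invert all bits: 1010011000110010
Step 2 - Add 1: 1010011000110010 + 1
= 1010011000110011 (represents -22989)


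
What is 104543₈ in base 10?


Positional values:
Position 0: 3 × 8^0 = 3
Position 1: 4 × 8^1 = 32
Position 2: 5 × 8^2 = 320
Position 3: 4 × 8^3 = 2048
Position 4: 0 × 8^4 = 0
Position 5: 1 × 8^5 = 32768
Sum = 3 + 32 + 320 + 2048 + 0 + 32768
= 35171


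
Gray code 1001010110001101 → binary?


Gray code: 1001010110001101
MSB stays the same: 1
Each subsequent bit = prev_binary XOR current_gray:
  B[1] = 1 XOR 0 = 1
  B[2] = 1 XOR 0 = 1
  B[3] = 1 XOR 1 = 0
  B[4] = 0 XOR 0 = 0
  B[5] = 0 XOR 1 = 1
  B[6] = 1 XOR 0 = 1
  B[7] = 1 XOR 1 = 0
  B[8] = 0 XOR 1 = 1
  B[9] = 1 XOR 0 = 1
  B[10] = 1 XOR 0 = 1
  B[11] = 1 XOR 0 = 1
  B[12] = 1 XOR 1 = 0
  B[13] = 0 XOR 1 = 1
  B[14] = 1 XOR 0 = 1
  B[15] = 1 XOR 1 = 0
= 1110011011110110 (59126 decimal)


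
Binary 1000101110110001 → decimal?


Positional values:
Bit 0: 1 × 2^0 = 1
Bit 4: 1 × 2^4 = 16
Bit 5: 1 × 2^5 = 32
Bit 7: 1 × 2^7 = 128
Bit 8: 1 × 2^8 = 256
Bit 9: 1 × 2^9 = 512
Bit 11: 1 × 2^11 = 2048
Bit 15: 1 × 2^15 = 32768
Sum = 1 + 16 + 32 + 128 + 256 + 512 + 2048 + 32768
= 35761


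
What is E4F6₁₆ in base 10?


Positional values:
Position 0: 6 × 16^0 = 6 × 1 = 6
Position 1: F × 16^1 = 15 × 16 = 240
Position 2: 4 × 16^2 = 4 × 256 = 1024
Position 3: E × 16^3 = 14 × 4096 = 57344
Sum = 6 + 240 + 1024 + 57344
= 58614


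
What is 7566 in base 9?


Divide by 9 repeatedly:
7566 ÷ 9 = 840 remainder 6
840 ÷ 9 = 93 remainder 3
93 ÷ 9 = 10 remainder 3
10 ÷ 9 = 1 remainder 1
1 ÷ 9 = 0 remainder 1
Reading remainders bottom-up:
= 11336


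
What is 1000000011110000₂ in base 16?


Group into 4-bit nibbles: 1000000011110000
  1000 = 8
  0000 = 0
  1111 = F
  0000 = 0
= 0x80F0


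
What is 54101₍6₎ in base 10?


Positional values (base 6):
  1 × 6^0 = 1 × 1 = 1
  0 × 6^1 = 0 × 6 = 0
  1 × 6^2 = 1 × 36 = 36
  4 × 6^3 = 4 × 216 = 864
  5 × 6^4 = 5 × 1296 = 6480
Sum = 1 + 0 + 36 + 864 + 6480
= 7381


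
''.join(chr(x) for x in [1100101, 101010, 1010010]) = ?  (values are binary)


Codes (binary): 1100101 101010 1010010
Per-code ASCII lookup:
  1100101 = 101  (range 97-122: lowercase, 101 - 97 = 4) → 'e'
  101010 = 42  (special character) → '*'
  1010010 = 82  (range 65-90: uppercase, 82 - 65 = 17) → 'R'
= 'e*R'


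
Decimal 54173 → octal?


Divide by 8 repeatedly:
54173 ÷ 8 = 6771 remainder 5
6771 ÷ 8 = 846 remainder 3
846 ÷ 8 = 105 remainder 6
105 ÷ 8 = 13 remainder 1
13 ÷ 8 = 1 remainder 5
1 ÷ 8 = 0 remainder 1
Reading remainders bottom-up:
= 0o151635


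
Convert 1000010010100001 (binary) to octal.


Group into 3-bit groups: 001000010010100001
  001 = 1
  000 = 0
  010 = 2
  010 = 2
  100 = 4
  001 = 1
= 0o102241


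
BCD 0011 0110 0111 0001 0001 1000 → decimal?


Each 4-bit group → digit:
  0011 → 3
  0110 → 6
  0111 → 7
  0001 → 1
  0001 → 1
  1000 → 8
= 367118


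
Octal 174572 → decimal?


Positional values:
Position 0: 2 × 8^0 = 2
Position 1: 7 × 8^1 = 56
Position 2: 5 × 8^2 = 320
Position 3: 4 × 8^3 = 2048
Position 4: 7 × 8^4 = 28672
Position 5: 1 × 8^5 = 32768
Sum = 2 + 56 + 320 + 2048 + 28672 + 32768
= 63866


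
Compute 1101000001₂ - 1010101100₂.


Align and subtract column by column (LSB to MSB, borrowing when needed):
  1101000001
- 1010101100
  ----------
  col 0: (1 - 0 borrow-in) - 0 → 1 - 0 = 1, borrow out 0
  col 1: (0 - 0 borrow-in) - 0 → 0 - 0 = 0, borrow out 0
  col 2: (0 - 0 borrow-in) - 1 → borrow from next column: (0+2) - 1 = 1, borrow out 1
  col 3: (0 - 1 borrow-in) - 1 → borrow from next column: (-1+2) - 1 = 0, borrow out 1
  col 4: (0 - 1 borrow-in) - 0 → borrow from next column: (-1+2) - 0 = 1, borrow out 1
  col 5: (0 - 1 borrow-in) - 1 → borrow from next column: (-1+2) - 1 = 0, borrow out 1
  col 6: (1 - 1 borrow-in) - 0 → 0 - 0 = 0, borrow out 0
  col 7: (0 - 0 borrow-in) - 1 → borrow from next column: (0+2) - 1 = 1, borrow out 1
  col 8: (1 - 1 borrow-in) - 0 → 0 - 0 = 0, borrow out 0
  col 9: (1 - 0 borrow-in) - 1 → 1 - 1 = 0, borrow out 0
Reading bits MSB→LSB: 0010010101
Strip leading zeros: 10010101
= 10010101
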